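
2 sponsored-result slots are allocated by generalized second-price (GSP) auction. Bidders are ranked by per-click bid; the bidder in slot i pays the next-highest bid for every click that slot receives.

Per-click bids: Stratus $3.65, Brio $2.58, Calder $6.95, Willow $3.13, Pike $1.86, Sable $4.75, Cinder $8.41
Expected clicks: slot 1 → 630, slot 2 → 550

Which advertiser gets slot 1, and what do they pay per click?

Per-click bids in order: $8.41 (Cinder) > $6.95 (Calder) > $4.75 (Sable) > …
Slot 1 goes to the first-ranked bidder, Cinder, who pays the next bid down: $6.95/click.

Cinder; $6.95 per click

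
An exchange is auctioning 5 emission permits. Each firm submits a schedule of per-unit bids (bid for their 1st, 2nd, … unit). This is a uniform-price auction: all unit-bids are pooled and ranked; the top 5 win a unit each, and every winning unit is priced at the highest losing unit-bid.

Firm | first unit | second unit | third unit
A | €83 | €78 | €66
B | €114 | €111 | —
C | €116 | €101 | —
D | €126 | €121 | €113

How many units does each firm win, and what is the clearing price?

B 1, C 1, D 3; clearing price €111

Merging the schedules and taking the best 5: 126 (D-1), 121 (D-2), 116 (C-1), 114 (B-1), 113 (D-3)
First bid not allocated: €111.
Allocation: B 1, C 1, D 3.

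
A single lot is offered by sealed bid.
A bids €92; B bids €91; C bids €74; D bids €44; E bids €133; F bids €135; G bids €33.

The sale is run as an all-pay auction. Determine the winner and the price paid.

Sorting bids: 135 (F) > 133 (E) > 92 (A) > 91 (B) > 74 (C) > 44 (D) > …
F is highest and takes the item; every bidder forfeits their bid.

F pays €135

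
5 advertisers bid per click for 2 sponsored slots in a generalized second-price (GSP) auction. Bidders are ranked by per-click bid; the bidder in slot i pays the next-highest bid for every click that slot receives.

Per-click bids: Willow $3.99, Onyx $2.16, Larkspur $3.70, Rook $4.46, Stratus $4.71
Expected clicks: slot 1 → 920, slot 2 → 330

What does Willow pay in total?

Willow pays $0.00

Per-click bids in order: $4.71 (Stratus) > $4.46 (Rook) > $3.99 (Willow) > …
Willow ranks below slot 2 → no slot, pays nothing.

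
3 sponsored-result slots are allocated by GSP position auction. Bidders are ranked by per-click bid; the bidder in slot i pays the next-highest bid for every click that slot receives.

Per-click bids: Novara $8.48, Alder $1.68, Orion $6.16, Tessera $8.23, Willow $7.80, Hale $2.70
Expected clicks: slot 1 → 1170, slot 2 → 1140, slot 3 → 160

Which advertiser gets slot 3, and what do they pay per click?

Sorting advertisers: $8.48 (Novara) > $8.23 (Tessera) > $7.80 (Willow) > $6.16 (Orion) > …
Slot 3 goes to the third-ranked bidder, Willow, who pays the next bid down: $6.16/click.

Willow; $6.16 per click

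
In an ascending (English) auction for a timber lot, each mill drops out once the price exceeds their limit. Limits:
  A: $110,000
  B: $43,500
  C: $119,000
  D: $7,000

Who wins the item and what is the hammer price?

C wins at $110,000

Ascending (English) auction: the price rises until one bidder remains; the winner pays the price at which the last rival dropped out.
Limits in order: 119,000 (C) > 110,000 (A) > 43,500 (B) > 7,000 (D)
Bidding ends when A exits at $110,000; C takes it.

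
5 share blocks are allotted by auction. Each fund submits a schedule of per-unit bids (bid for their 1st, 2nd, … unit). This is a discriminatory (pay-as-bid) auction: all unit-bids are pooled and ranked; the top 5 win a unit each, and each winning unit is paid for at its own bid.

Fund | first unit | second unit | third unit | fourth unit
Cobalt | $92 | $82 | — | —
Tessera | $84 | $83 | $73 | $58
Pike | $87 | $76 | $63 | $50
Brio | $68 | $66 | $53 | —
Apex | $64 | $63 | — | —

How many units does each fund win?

All unit-bids, highest first — top 5: 92 (Cobalt-1), 87 (Pike-1), 84 (Tessera-1), 83 (Tessera-2), 82 (Cobalt-2)
Next rejected bid: $76 (not a price — pay-as-bid).
Allocation: Cobalt 2, Pike 1, Tessera 2.

Cobalt 2, Pike 1, Tessera 2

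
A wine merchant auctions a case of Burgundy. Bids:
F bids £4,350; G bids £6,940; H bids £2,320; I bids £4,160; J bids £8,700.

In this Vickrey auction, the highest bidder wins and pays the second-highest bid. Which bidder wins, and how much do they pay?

Rule: the highest bidder wins and pays the second-highest bid.
Bids ranked: 8,700 (J) > 6,940 (G) > 4,350 (F) > 4,160 (I) > 2,320 (H)
J wins with the highest bid; price is set by the runner-up at £6,940.

J pays £6,940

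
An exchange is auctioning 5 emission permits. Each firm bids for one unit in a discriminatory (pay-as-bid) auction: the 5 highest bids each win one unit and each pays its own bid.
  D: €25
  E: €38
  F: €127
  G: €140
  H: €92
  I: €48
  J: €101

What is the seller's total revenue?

Sorting: 140 (G), 127 (F), 101 (J), 92 (H), 48 (I), 38 (E), 25 (D)
Winners (5 units): G, F, J, H, I.
Total revenue = 140 + 127 + 101 + 92 + 48 = €508.

Total revenue: €508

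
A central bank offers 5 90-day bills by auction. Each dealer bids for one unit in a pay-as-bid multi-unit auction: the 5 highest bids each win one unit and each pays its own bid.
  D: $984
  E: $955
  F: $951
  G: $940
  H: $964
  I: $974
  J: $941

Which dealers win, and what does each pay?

D $984, I $974, H $964, E $955, F $951

Sorting: 984 (D), 974 (I), 964 (H), 955 (E), 951 (F), 941 (J), 940 (G)
The 5 highest are D, I, H, E, F.
Each winner pays its own bid: D $984, I $974, H $964, E $955, F $951.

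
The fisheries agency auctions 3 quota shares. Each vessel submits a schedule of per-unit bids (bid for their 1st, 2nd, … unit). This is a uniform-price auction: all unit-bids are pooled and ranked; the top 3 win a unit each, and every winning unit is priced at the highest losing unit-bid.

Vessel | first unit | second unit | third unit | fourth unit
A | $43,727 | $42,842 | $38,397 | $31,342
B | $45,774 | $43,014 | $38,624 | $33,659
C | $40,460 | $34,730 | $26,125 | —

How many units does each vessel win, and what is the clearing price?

A 1, B 2; clearing price $42,842

All unit-bids, highest first — top 3: 45,774 (B-1), 43,727 (A-1), 43,014 (B-2)
The (k+1)-th unit-bid is $42,842.
Allocation: A 1, B 2.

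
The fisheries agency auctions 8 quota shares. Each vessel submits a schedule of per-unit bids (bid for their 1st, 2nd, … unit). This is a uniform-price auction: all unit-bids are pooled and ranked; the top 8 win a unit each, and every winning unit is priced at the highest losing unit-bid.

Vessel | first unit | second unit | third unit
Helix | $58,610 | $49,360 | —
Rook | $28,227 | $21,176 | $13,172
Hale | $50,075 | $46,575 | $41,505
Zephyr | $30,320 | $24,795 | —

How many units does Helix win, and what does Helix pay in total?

Helix: 2 units, pays $42,352

Merging the schedules and taking the best 8: 58,610 (Helix-1), 50,075 (Hale-1), 49,360 (Helix-2), 46,575 (Hale-2), 41,505 (Hale-3), 30,320 (Zephyr-1), 28,227 (Rook-1), 24,795 (Zephyr-2)
Highest rejected unit-bid = $21,176.
Helix wins 2 unit(s) at $21,176 each.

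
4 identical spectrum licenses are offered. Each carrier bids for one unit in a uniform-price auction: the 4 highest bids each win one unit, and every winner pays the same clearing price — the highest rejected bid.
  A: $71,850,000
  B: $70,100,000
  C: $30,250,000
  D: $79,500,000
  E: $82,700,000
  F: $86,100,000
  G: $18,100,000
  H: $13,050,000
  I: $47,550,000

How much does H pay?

Bids ranked high→low: 86,100,000 (F), 82,700,000 (E), 79,500,000 (D), 71,850,000 (A), 70,100,000 (B), 47,550,000 (I), …
The 4 highest are F, E, D, A.
Highest unsuccessful bid: $70,100,000 → clearing price.
H does not win → pays $0.

H pays $0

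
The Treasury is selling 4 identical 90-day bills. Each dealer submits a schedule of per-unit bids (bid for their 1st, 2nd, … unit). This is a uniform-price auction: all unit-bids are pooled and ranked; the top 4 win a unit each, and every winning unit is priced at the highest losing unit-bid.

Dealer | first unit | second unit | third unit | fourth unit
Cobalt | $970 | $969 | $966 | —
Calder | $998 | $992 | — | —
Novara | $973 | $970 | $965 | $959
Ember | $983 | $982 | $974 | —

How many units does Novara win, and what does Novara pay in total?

Novara: 0 units, pays $0

All unit-bids, highest first — top 4: 998 (Calder-1), 992 (Calder-2), 983 (Ember-1), 982 (Ember-2)
First bid not allocated: $974.
Novara wins 0 unit(s) at $974 each.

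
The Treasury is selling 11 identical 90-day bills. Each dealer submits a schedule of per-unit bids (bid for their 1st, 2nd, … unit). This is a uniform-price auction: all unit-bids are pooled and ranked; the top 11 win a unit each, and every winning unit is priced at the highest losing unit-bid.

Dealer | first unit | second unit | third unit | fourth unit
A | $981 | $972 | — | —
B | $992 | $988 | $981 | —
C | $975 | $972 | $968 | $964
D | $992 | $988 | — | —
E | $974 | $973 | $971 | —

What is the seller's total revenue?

Merging the schedules and taking the best 11: 992 (B-1), 992 (D-1), 988 (B-2), 988 (D-2), 981 (A-1), 981 (B-3), 975 (C-1), 974 (E-1), 973 (E-2), 972 (A-2), 972 (C-2)
First bid not allocated: $971.
Allocation: A 2, B 3, C 2, D 2, E 2. Every unit priced at $971.
Revenue = 11 × 971 = $10,681.

Total revenue: $10,681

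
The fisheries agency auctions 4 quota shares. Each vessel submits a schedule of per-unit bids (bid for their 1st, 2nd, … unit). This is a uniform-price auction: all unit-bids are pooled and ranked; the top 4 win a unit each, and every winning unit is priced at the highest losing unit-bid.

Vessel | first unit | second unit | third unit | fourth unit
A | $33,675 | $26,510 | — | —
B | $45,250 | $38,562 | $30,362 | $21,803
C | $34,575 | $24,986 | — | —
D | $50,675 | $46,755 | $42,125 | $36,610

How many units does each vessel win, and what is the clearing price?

B 1, D 3; clearing price $38,562

Pooled unit-bids ranked (top 4): 50,675 (D-1), 46,755 (D-2), 45,250 (B-1), 42,125 (D-3)
Highest rejected unit-bid = $38,562.
Allocation: B 1, D 3.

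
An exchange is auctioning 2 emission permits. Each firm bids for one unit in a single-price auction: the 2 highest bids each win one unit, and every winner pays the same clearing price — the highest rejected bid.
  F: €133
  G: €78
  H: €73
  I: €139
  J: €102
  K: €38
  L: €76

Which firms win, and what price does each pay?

I, F; each pays €102

Sorting: 139 (I), 133 (F), 102 (J), 78 (G), …
The 2 highest are I, F.
Highest unsuccessful bid: €102 → clearing price.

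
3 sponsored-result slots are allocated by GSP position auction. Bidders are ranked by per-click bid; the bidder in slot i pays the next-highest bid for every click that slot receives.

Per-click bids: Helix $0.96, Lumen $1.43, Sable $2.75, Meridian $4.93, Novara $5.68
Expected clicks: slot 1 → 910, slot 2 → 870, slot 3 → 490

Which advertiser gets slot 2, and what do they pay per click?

Meridian; $2.75 per click

Sorting advertisers: $5.68 (Novara) > $4.93 (Meridian) > $2.75 (Sable) > $1.43 (Lumen) > …
Slot 2 goes to the second-ranked bidder, Meridian, who pays the next bid down: $2.75/click.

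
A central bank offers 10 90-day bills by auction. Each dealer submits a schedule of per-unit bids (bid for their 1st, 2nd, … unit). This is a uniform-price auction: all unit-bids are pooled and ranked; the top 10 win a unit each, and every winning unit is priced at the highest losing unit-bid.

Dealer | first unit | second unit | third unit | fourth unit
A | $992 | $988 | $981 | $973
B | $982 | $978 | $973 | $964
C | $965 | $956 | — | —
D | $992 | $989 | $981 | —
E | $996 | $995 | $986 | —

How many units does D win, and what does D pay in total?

Merging the schedules and taking the best 10: 996 (E-1), 995 (E-2), 992 (A-1), 992 (D-1), 989 (D-2), 988 (A-2), 986 (E-3), 982 (B-1), 981 (A-3), 981 (D-3)
First bid not allocated: $978.
D wins 3 unit(s) at $978 each.

D: 3 units, pays $2,934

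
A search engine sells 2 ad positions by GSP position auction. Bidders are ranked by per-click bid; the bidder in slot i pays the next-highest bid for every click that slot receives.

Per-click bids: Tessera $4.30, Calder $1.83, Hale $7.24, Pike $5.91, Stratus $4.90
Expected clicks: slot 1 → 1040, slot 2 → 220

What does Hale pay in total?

Hale pays $6146.40

Sorting advertisers: $7.24 (Hale) > $5.91 (Pike) > $4.90 (Stratus) > …
Hale holds slot 1 → pays next bid $5.91 × 1040 clicks = $6146.40.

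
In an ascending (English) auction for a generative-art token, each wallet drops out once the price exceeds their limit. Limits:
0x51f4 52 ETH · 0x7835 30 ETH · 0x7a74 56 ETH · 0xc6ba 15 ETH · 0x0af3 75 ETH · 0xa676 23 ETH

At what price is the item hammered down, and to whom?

Limits ranked: 75 (0x0af3) > 56 (0x7a74) > 52 (0x51f4) > 30 (0x7835) > 23 (0xa676) > 15 (0xc6ba)
Once the price passes 56 ETH, only 0x0af3 is left; the hammer falls at 0x7a74's limit of 56 ETH.

0x0af3 wins at 56 ETH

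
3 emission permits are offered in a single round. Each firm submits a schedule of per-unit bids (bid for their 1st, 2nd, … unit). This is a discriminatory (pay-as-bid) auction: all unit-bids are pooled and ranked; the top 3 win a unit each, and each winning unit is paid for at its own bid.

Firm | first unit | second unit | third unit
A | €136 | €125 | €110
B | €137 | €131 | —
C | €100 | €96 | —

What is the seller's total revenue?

Total revenue: €404

Pooled unit-bids ranked (top 3): 137 (B-1), 136 (A-1), 131 (B-2)
Next rejected bid: €125 (not a price — pay-as-bid).
Each winning unit pays its own bid.
Revenue = 137 + 136 + 131 = €404.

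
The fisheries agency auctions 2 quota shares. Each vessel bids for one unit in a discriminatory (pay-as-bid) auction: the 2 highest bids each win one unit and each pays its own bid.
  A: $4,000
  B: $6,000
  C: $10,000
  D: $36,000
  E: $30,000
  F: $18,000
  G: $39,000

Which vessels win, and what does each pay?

Bids ranked high→low: 39,000 (G), 36,000 (D), 30,000 (E), 18,000 (F), …
Winners (2 units): G, D.
Each winner pays its own bid: G $39,000, D $36,000.

G $39,000, D $36,000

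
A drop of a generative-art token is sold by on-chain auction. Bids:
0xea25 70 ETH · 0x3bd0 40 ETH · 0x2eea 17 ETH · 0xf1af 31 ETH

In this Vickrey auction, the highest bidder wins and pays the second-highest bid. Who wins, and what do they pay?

0xea25 pays 40 ETH

Bids in order: 70 (0xea25) > 40 (0x3bd0) > 31 (0xf1af) > 17 (0x2eea)
0xea25 wins with the highest bid; price is set by the runner-up at 40 ETH.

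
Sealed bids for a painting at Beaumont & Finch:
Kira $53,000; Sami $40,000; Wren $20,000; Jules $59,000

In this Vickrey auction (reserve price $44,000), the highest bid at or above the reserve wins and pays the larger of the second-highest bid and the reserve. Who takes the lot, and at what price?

Bids ranked: 59,000 (Jules) > 53,000 (Kira) > 40,000 (Sami) > 20,000 (Wren)
Jules has the top bid at or above the reserve ($59,000).
Second-highest bid $53,000 exceeds the reserve $44,000 → payment $53,000.

Jules pays $53,000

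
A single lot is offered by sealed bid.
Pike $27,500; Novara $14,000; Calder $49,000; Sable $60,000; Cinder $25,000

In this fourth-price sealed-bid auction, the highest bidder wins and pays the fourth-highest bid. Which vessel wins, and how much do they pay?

Bids ranked: 60,000 (Sable) > 49,000 (Calder) > 27,500 (Pike) > 25,000 (Cinder) > 14,000 (Novara)
Sable wins; payment is bid #4 in the ranking = $25,000.

Sable pays $25,000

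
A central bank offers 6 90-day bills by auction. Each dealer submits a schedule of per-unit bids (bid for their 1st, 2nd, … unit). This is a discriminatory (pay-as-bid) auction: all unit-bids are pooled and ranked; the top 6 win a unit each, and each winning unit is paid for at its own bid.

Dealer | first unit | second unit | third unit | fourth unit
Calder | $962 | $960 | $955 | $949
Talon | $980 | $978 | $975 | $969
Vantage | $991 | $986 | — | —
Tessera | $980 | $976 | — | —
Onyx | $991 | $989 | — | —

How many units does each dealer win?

Onyx 2, Talon 1, Tessera 1, Vantage 2

Merging the schedules and taking the best 6: 991 (Vantage-1), 991 (Onyx-1), 989 (Onyx-2), 986 (Vantage-2), 980 (Talon-1), 980 (Tessera-1)
Next rejected bid: $978 (not a price — pay-as-bid).
Allocation: Onyx 2, Talon 1, Tessera 1, Vantage 2.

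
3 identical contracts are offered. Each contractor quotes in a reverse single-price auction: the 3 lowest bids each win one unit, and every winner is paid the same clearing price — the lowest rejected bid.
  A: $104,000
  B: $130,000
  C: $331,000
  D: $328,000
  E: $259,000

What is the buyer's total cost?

Total cost: $984,000

Bids ranked low→high: 104,000 (A), 130,000 (B), 259,000 (E), 328,000 (D), 331,000 (C)
The 3 lowest are A, B, E.
Lowest unsuccessful bid: $328,000 → clearing price.
Total cost = 3 × $328,000 = $984,000.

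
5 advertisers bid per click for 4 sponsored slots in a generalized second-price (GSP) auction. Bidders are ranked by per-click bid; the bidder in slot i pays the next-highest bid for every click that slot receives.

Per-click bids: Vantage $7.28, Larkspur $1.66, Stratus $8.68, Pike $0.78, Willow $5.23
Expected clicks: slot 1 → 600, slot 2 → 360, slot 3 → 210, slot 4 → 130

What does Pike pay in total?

Sorting advertisers: $8.68 (Stratus) > $7.28 (Vantage) > $5.23 (Willow) > $1.66 (Larkspur) > $0.78 (Pike)
Pike ranks below slot 4 → no slot, pays nothing.

Pike pays $0.00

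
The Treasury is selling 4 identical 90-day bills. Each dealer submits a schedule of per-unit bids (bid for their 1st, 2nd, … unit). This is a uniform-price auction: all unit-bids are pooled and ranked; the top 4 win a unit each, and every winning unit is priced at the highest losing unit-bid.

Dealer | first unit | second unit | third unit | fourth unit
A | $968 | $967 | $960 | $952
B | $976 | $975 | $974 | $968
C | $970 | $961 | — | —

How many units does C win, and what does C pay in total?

Pooled unit-bids ranked (top 4): 976 (B-1), 975 (B-2), 974 (B-3), 970 (C-1)
First bid not allocated: $968.
C wins 1 unit(s) at $968 each.

C: 1 unit, pays $968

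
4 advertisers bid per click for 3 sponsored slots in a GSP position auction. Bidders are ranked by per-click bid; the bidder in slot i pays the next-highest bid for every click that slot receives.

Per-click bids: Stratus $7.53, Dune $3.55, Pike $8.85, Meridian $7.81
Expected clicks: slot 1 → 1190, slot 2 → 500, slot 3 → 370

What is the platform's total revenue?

Total revenue: $14372.40

Ranked by bid: $8.85 (Pike) > $7.81 (Meridian) > $7.53 (Stratus) > $3.55 (Dune)
Slot 1: Pike pays $7.81 × 1190 = $9293.90
Slot 2: Meridian pays $7.53 × 500 = $3765.00
Slot 3: Stratus pays $3.55 × 370 = $1313.50
Total = $14372.40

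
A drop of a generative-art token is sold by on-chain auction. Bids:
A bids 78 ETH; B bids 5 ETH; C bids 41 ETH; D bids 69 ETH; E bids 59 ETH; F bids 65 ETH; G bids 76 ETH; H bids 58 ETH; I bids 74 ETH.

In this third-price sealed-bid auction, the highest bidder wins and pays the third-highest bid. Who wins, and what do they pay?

Third-price sealed-bid auction: the highest bidder wins and pays the third-highest bid.
Sorting bids: 78 (A) > 76 (G) > 74 (I) > 69 (D) > 65 (F) > 59 (E) > …
A wins; payment is bid #3 in the ranking = 74 ETH.

A pays 74 ETH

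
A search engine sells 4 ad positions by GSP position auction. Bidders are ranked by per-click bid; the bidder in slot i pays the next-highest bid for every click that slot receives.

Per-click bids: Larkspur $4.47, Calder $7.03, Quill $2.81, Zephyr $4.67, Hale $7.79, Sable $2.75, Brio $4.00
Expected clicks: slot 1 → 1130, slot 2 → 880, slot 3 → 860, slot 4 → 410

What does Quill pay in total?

Quill pays $0.00

Sorting advertisers: $7.79 (Hale) > $7.03 (Calder) > $4.67 (Zephyr) > $4.47 (Larkspur) > $4.00 (Brio) > …
Quill ranks below slot 4 → no slot, pays nothing.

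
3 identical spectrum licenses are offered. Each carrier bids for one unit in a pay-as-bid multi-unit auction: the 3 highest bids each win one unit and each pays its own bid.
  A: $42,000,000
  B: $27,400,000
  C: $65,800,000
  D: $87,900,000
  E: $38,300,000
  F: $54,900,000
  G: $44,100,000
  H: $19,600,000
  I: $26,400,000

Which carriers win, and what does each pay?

Bids ranked high→low: 87,900,000 (D), 65,800,000 (C), 54,900,000 (F), 44,100,000 (G), 42,000,000 (A), …
Top 3: D, C, F.
Each winner pays its own bid: D $87,900,000, C $65,800,000, F $54,900,000.

D $87,900,000, C $65,800,000, F $54,900,000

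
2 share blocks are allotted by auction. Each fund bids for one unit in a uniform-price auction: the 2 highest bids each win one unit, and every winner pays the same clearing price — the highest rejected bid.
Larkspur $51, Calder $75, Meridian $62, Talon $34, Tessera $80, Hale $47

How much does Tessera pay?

Tessera pays $62

Bids ranked high→low: 80 (Tessera), 75 (Calder), 62 (Meridian), 51 (Larkspur), …
Winners (2 units): Tessera, Calder.
Highest unsuccessful bid: $62 → clearing price.
Tessera wins → pays $62.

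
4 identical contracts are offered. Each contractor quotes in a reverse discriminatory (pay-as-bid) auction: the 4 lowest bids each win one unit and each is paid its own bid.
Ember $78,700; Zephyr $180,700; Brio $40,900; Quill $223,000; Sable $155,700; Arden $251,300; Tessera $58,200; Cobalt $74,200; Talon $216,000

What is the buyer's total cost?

Ordering the bids: 40,900 (Brio), 58,200 (Tessera), 74,200 (Cobalt), 78,700 (Ember), 155,700 (Sable), 180,700 (Zephyr), …
Winners (4 units): Brio, Tessera, Cobalt, Ember.
Total cost = 40,900 + 58,200 + 74,200 + 78,700 = $252,000.

Total cost: $252,000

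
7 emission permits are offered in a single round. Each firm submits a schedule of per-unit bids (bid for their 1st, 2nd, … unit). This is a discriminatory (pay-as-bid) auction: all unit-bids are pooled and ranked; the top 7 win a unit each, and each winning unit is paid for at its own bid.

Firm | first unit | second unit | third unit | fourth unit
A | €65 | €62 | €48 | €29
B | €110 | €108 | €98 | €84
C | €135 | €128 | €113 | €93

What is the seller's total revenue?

Total revenue: €785

All unit-bids, highest first — top 7: 135 (C-1), 128 (C-2), 113 (C-3), 110 (B-1), 108 (B-2), 98 (B-3), 93 (C-4)
Next rejected bid: €84 (not a price — pay-as-bid).
Each winning unit pays its own bid.
Revenue = 135 + 128 + 113 + 110 + 108 + 98 + 93 = €785.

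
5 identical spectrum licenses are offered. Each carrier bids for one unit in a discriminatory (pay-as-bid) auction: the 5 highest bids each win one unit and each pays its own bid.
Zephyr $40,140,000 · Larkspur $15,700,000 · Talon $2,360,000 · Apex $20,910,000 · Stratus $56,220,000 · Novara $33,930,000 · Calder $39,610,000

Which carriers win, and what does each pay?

Ordering the bids: 56,220,000 (Stratus), 40,140,000 (Zephyr), 39,610,000 (Calder), 33,930,000 (Novara), 20,910,000 (Apex), 15,700,000 (Larkspur), 2,360,000 (Talon)
The 5 highest are Stratus, Zephyr, Calder, Novara, Apex.
Each winner pays its own bid: Stratus $56,220,000, Zephyr $40,140,000, Calder $39,610,000, Novara $33,930,000, Apex $20,910,000.

Stratus $56,220,000, Zephyr $40,140,000, Calder $39,610,000, Novara $33,930,000, Apex $20,910,000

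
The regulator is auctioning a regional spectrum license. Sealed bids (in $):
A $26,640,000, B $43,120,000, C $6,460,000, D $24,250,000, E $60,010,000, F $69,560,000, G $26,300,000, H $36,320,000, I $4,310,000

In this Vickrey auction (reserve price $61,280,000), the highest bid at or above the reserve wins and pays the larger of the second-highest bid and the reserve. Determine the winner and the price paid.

F pays $61,280,000

Bids in order: 69,560,000 (F) > 60,010,000 (E) > 43,120,000 (B) > 36,320,000 (H) > 26,640,000 (A) > 26,300,000 (G) > …
Highest eligible bid: F at $69,560,000.
Second-highest bid $60,010,000 is below the reserve $61,280,000, so the reserve binds → payment $61,280,000.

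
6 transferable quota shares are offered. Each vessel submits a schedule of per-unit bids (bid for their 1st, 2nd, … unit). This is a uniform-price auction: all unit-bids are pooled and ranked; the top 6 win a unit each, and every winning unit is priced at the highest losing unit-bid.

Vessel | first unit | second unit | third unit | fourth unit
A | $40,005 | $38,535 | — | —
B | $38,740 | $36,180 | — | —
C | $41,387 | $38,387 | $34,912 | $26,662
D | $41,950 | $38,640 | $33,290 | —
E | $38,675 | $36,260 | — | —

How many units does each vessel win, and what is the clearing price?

Pooled unit-bids ranked (top 6): 41,950 (D-1), 41,387 (C-1), 40,005 (A-1), 38,740 (B-1), 38,675 (E-1), 38,640 (D-2)
First bid not allocated: $38,535.
Allocation: A 1, B 1, C 1, D 2, E 1.

A 1, B 1, C 1, D 2, E 1; clearing price $38,535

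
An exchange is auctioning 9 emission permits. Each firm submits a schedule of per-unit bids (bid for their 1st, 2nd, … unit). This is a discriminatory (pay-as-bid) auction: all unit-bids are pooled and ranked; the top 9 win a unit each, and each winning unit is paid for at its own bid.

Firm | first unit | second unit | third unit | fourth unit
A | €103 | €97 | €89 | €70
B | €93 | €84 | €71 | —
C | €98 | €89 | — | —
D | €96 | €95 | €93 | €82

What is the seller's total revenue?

Total revenue: €853

All unit-bids, highest first — top 9: 103 (A-1), 98 (C-1), 97 (A-2), 96 (D-1), 95 (D-2), 93 (B-1), 93 (D-3), 89 (A-3), 89 (C-2)
Next rejected bid: €84 (not a price — pay-as-bid).
Each winning unit pays its own bid.
Revenue = 103 + 98 + 97 + 96 + 95 + 93 + 93 + 89 + 89 = €853.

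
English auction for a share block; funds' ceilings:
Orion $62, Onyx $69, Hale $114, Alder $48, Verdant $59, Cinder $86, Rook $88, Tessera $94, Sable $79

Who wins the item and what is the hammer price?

Hale wins at $94

Rule: the price rises until one bidder remains; the winner pays the price at which the last rival dropped out.
Sorting limits: 114 (Hale) > 94 (Tessera) > 88 (Rook) > 86 (Cinder) > 79 (Sable) > 69 (Onyx) > …
Once the price passes $94, only Hale is left; the hammer falls at Tessera's limit of $94.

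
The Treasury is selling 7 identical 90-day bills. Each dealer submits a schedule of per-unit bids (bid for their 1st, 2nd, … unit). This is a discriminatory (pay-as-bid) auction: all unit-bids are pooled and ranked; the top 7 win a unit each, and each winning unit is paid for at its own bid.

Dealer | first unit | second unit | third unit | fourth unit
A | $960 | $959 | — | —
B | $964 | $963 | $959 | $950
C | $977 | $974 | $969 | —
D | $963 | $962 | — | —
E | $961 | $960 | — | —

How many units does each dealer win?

All unit-bids, highest first — top 7: 977 (C-1), 974 (C-2), 969 (C-3), 964 (B-1), 963 (B-2), 963 (D-1), 962 (D-2)
Next rejected bid: $961 (not a price — pay-as-bid).
Allocation: B 2, C 3, D 2.

B 2, C 3, D 2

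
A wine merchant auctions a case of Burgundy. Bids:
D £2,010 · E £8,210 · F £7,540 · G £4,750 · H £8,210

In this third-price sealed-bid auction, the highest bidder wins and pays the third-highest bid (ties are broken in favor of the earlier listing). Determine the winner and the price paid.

E pays £7,540

Bids in order: 8,210 (E) > 8,210 (H) > 7,540 (F) > 4,750 (G) > 2,010 (D)
E and H tie at £8,210; tie-break gives it to E.
E is highest; pays the third-highest bid, £7,540.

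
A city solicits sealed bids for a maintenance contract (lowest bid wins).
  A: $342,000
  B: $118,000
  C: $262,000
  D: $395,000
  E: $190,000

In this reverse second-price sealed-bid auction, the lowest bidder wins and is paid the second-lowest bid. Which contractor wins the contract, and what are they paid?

Bids ranked: 118,000 (B) < 190,000 (E) < 262,000 (C) < 342,000 (A) < 395,000 (D)
B is lowest; is paid the second-lowest bid, $190,000.

B is paid $190,000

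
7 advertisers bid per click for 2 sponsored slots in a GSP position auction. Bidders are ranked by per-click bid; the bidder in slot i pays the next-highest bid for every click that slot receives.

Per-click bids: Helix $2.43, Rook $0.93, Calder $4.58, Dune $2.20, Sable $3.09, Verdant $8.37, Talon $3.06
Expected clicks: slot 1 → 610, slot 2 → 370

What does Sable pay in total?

Sable pays $0.00

Sorting advertisers: $8.37 (Verdant) > $4.58 (Calder) > $3.09 (Sable) > …
Sable ranks below slot 2 → no slot, pays nothing.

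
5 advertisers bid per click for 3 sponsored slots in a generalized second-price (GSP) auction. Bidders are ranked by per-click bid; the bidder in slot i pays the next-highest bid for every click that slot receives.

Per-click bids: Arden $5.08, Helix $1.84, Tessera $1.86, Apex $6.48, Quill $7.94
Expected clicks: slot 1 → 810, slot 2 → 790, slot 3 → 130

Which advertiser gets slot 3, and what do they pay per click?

Arden; $1.86 per click

Per-click bids in order: $7.94 (Quill) > $6.48 (Apex) > $5.08 (Arden) > $1.86 (Tessera) > …
Slot 3 goes to the third-ranked bidder, Arden, who pays the next bid down: $1.86/click.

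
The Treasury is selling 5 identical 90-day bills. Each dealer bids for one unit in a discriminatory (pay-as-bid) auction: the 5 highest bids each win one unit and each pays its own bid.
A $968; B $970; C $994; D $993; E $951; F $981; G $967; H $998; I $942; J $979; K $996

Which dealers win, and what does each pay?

H $998, K $996, C $994, D $993, F $981

Ordering the bids: 998 (H), 996 (K), 994 (C), 993 (D), 981 (F), 979 (J), 970 (B), …
Top 5: H, K, C, D, F.
Each winner pays its own bid: H $998, K $996, C $994, D $993, F $981.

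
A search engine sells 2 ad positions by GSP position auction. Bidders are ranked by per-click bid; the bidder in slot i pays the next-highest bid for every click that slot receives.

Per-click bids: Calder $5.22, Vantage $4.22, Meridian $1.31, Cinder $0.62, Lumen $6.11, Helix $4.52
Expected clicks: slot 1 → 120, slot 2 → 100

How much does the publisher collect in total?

Per-click bids in order: $6.11 (Lumen) > $5.22 (Calder) > $4.52 (Helix) > …
Slot 1: Lumen pays $5.22 × 120 = $626.40
Slot 2: Calder pays $4.52 × 100 = $452.00
Total = $1078.40

Total revenue: $1078.40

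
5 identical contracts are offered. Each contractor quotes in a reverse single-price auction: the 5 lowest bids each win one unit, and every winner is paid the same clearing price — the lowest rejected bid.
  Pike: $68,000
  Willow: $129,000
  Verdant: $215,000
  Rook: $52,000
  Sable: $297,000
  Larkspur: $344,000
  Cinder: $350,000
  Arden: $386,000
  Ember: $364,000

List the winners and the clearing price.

Bids ranked low→high: 52,000 (Rook), 68,000 (Pike), 129,000 (Willow), 215,000 (Verdant), 297,000 (Sable), 344,000 (Larkspur), 350,000 (Cinder), …
Winners (5 units): Rook, Pike, Willow, Verdant, Sable.
Clearing price = lowest rejected bid = $344,000.

Rook, Pike, Willow, Verdant, Sable; each is paid $344,000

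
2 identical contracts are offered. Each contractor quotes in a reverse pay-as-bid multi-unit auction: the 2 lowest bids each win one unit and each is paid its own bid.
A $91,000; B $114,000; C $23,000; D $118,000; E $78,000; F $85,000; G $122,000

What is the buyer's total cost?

Sorting: 23,000 (C), 78,000 (E), 85,000 (F), 91,000 (A), …
Lowest 2: C, E.
Total cost = 23,000 + 78,000 = $101,000.

Total cost: $101,000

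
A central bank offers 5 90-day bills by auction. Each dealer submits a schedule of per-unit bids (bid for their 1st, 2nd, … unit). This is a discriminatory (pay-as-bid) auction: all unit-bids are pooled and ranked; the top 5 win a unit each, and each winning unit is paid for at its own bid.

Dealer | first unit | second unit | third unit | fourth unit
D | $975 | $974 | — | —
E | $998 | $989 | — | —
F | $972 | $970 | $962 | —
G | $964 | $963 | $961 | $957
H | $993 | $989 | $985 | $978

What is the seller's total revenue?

Total revenue: $4,954

Merging the schedules and taking the best 5: 998 (E-1), 993 (H-1), 989 (E-2), 989 (H-2), 985 (H-3)
Next rejected bid: $978 (not a price — pay-as-bid).
Each winning unit pays its own bid.
Revenue = 998 + 993 + 989 + 989 + 985 = $4,954.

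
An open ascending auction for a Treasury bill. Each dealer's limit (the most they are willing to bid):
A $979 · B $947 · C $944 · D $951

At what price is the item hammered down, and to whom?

A wins at $951

Rule: the price rises until one bidder remains; the winner pays the price at which the last rival dropped out.
Limits in order: 979 (A) > 951 (D) > 947 (B) > 944 (C)
D is the last rival to drop out, at $951; A remains and wins at that price.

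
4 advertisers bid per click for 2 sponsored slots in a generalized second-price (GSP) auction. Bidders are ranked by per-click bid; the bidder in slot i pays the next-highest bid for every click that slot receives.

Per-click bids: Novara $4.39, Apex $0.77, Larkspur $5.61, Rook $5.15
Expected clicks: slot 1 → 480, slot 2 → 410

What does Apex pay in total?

Apex pays $0.00

Per-click bids in order: $5.61 (Larkspur) > $5.15 (Rook) > $4.39 (Novara) > …
Apex ranks below slot 2 → no slot, pays nothing.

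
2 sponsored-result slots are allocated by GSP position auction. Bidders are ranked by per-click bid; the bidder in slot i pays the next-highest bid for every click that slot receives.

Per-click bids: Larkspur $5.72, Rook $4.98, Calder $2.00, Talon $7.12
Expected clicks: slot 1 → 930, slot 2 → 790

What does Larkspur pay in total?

Larkspur pays $3934.20

Ranked by bid: $7.12 (Talon) > $5.72 (Larkspur) > $4.98 (Rook) > …
Larkspur holds slot 2 → pays next bid $4.98 × 790 clicks = $3934.20.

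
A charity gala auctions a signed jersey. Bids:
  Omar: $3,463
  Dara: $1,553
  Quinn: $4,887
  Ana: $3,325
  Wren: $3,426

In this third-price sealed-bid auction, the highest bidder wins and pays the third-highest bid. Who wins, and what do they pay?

Bids in order: 4,887 (Quinn) > 3,463 (Omar) > 3,426 (Wren) > 3,325 (Ana) > 1,553 (Dara)
Quinn is highest; pays the third-highest bid, $3,426.

Quinn pays $3,426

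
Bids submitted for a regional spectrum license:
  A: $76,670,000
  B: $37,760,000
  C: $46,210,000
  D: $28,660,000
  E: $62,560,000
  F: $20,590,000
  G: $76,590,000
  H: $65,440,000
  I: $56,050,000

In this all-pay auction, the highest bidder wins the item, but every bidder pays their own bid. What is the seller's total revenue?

Bids ranked: 76,670,000 (A) > 76,590,000 (G) > 65,440,000 (H) > 62,560,000 (E) > 56,050,000 (I) > 46,210,000 (C) > …
A wins with the top bid; all bids are sunk regardless.
Every bidder forfeits their bid regardless of winning.
Revenue = 76,670,000 + 37,760,000 + 46,210,000 + 28,660,000 + 62,560,000 + 20,590,000 + 76,590,000 + 65,440,000 + 56,050,000 = $470,530,000.

Total revenue: $470,530,000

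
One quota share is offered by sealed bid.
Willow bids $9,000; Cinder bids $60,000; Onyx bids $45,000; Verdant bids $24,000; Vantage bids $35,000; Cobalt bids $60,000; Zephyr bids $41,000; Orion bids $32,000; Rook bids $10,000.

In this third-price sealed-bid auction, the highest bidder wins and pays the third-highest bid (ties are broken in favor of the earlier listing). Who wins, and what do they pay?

Rule: the highest bidder wins and pays the third-highest bid.
Bids ranked: 60,000 (Cinder) > 60,000 (Cobalt) > 45,000 (Onyx) > 41,000 (Zephyr) > 35,000 (Vantage) > 32,000 (Orion) > …
Cinder and Cobalt tie at $60,000; tie-break gives it to Cinder.
Cinder is highest; pays the third-highest bid, $45,000.

Cinder pays $45,000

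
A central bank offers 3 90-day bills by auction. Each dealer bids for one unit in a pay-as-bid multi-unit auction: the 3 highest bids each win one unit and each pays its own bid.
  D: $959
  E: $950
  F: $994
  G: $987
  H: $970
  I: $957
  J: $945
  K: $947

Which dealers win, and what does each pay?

F $994, G $987, H $970

Ordering the bids: 994 (F), 987 (G), 970 (H), 959 (D), 957 (I), …
Top 3: F, G, H.
Each winner pays its own bid: F $994, G $987, H $970.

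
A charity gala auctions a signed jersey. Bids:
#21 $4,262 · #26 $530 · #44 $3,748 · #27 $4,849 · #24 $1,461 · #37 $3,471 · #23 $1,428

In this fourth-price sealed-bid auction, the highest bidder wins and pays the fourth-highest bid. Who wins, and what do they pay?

#27 pays $3,471

Sorting bids: 4,849 (#27) > 4,262 (#21) > 3,748 (#44) > 3,471 (#37) > 1,461 (#24) > 1,428 (#23) > …
#27 wins; payment is bid #4 in the ranking = $3,471.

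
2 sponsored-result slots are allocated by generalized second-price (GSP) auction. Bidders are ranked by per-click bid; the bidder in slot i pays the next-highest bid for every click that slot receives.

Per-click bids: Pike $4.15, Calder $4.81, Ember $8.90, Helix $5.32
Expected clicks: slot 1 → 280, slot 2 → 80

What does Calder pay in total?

Ranked by bid: $8.90 (Ember) > $5.32 (Helix) > $4.81 (Calder) > …
Calder ranks below slot 2 → no slot, pays nothing.

Calder pays $0.00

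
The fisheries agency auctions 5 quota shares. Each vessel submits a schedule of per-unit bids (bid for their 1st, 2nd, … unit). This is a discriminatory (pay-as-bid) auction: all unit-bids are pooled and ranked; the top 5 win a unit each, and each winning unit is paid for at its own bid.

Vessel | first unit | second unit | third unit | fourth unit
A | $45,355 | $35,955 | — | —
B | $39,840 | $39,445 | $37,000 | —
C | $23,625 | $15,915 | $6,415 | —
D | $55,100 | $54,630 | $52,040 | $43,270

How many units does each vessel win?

A 1, D 4

All unit-bids, highest first — top 5: 55,100 (D-1), 54,630 (D-2), 52,040 (D-3), 45,355 (A-1), 43,270 (D-4)
Next rejected bid: $39,840 (not a price — pay-as-bid).
Allocation: A 1, D 4.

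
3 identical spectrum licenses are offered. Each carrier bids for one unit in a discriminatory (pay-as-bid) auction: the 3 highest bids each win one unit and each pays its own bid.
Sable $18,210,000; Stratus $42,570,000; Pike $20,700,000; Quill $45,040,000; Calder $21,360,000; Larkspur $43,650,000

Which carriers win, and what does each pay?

Ordering the bids: 45,040,000 (Quill), 43,650,000 (Larkspur), 42,570,000 (Stratus), 21,360,000 (Calder), 20,700,000 (Pike), …
Top 3: Quill, Larkspur, Stratus.
Each winner pays its own bid: Quill $45,040,000, Larkspur $43,650,000, Stratus $42,570,000.

Quill $45,040,000, Larkspur $43,650,000, Stratus $42,570,000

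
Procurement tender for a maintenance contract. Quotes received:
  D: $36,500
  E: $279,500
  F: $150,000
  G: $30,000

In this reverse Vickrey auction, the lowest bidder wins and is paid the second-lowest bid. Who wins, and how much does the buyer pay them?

Reverse Vickrey auction: the lowest bidder wins and is paid the second-lowest bid.
Bids in order: 30,000 (G) < 36,500 (D) < 150,000 (F) < 279,500 (E)
G wins with the lowest bid; price is set by the runner-up at $36,500.

G is paid $36,500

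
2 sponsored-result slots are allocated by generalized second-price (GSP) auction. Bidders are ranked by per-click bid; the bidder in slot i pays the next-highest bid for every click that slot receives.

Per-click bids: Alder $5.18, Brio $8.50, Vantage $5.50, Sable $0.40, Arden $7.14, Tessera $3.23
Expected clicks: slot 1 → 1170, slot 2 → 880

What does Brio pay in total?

Brio pays $8353.80

Sorting advertisers: $8.50 (Brio) > $7.14 (Arden) > $5.50 (Vantage) > …
Brio holds slot 1 → pays next bid $7.14 × 1170 clicks = $8353.80.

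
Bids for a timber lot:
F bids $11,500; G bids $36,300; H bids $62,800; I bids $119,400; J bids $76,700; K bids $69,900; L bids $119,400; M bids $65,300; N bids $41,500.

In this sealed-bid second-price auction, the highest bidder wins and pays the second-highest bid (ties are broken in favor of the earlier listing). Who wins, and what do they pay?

I pays $119,400

Bids in order: 119,400 (I) > 119,400 (L) > 76,700 (J) > 69,900 (K) > 65,300 (M) > 62,800 (H) > …
Tie at $119,400 → I wins by tie-break.
I is highest; pays the second-highest bid, $119,400.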